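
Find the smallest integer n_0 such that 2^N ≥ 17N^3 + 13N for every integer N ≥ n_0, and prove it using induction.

n_0 = 17

At N = 16: 65536 < 69840, so the inequality fails and n_0 ≥ 17. We prove 2^N ≥ 17N^3 + 13N for all N ≥ 17.
Base case (N = 17): 2^N = 131072 and 17N^3 + 13N = 83742, so 131072 ≥ 83742.
Inductive step: assume the claim holds for N = j, so 2^j ≥ 17j^3 + 13j.
Then 2^(j + 1) = 2·(2^j) ≥ 2·(17j^3 + 13j).
Also, for j ≥ 17 we have 2·(17j^3 + 13j) ≥ 17(j+1)^3 + 13(j+1), since 2·(17j^3 + 13j) − (17(j+1)^3 + 13(j+1)) = 17j^3 - 51j^2 - 38j - 30, which is nonnegative for all j ≥ 17.
Combining, 2^(j + 1) ≥ 17(j+1)^3 + 13(j+1).
This completes the induction.
Hence the smallest such n_0 is 17.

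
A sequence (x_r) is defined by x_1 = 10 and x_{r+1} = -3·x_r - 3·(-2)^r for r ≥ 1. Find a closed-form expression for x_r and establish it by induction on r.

x_r = -3(-2)^r + 4(-3)^(r - 1)

Computing the first terms: x_1 = 10, x_2 = -24, x_3 = 60. This suggests x_r = -3(-2)^r + 4(-3)^(r - 1).
Base step (r = 1): the formula gives 10 = 10 = x_1.
Suppose the result is true for r = k, so x_k = -3(-2)^k + 4(-3)^(k - 1).
Then x_{k+1} = -3·x_k - 3·(-2)^k = -3·(-3(-2)^k + 4(-3)^(k - 1)) - 3·(-2)^k = -3(-2)^(k + 1) + 4(-3)^k = -3(-2)^(k+1) + 4(-3)^((k+1) - 1),
which is the claimed formula at r = k+1.
This completes the induction.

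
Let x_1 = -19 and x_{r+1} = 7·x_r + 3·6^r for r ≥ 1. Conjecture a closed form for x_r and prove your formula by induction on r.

Computing the first terms: x_1 = -19, x_2 = -115, x_3 = -697. This suggests x_r = -3·6^r - 7^(r - 1).
Base step (r = 1): the formula gives -19 = -19 = x_1.
For the inductive step, assume it holds for an arbitrary p ≥ 1, so x_p = -3·6^p - 7^(p - 1).
Then x_{p+1} = 7·x_p + 3·6^p = 7·(-3·6^p - 7^(p - 1)) + 3·6^p = -3·6^(p + 1) - 7^p = -3·6^(p+1) - 7^((p+1) - 1),
which is the claimed formula at r = p+1.
This completes the induction.

x_r = -3·6^r - 7^(r - 1)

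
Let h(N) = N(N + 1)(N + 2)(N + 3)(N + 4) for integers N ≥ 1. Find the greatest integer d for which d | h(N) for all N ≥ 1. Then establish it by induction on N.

Computing the first values: h(1) = 120 and h(2) = 720; gcd(120, 720) = 120, so d ≤ 120.
We prove 120 | N(N + 1)(N + 2)(N + 3)(N + 4) for all N ≥ 1 by induction on N.
Base step (N = 1): h(1) = 120 = 120·(1), so 120 | h(1).
Inductive step: suppose the statement holds for some j ≥ 1, i.e. 120 | h(j). Then
h(j+1) − h(j) = (j+1)·(j+2)·(j+3)·(j+4)·(j+5) − j·(j+1)·(j+2)·(j+3)·(j+4) = (j+1)·(j+2)·(j+3)·(j+4)·[(j+5) − j] = 5·(j+1)·(j+2)·(j+3)·(j+4). The product of 4 consecutive integers is divisible by (4)! = 24, so h(j+1) − h(j) is divisible by 5·24 = 120. By the inductive hypothesis 120 | h(j), hence 120 | h(j+1).
This completes the induction.
Therefore the largest such d is 120.

d = 120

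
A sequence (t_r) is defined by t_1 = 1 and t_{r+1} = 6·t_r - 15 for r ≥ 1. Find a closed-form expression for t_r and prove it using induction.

Computing the first terms: t_1 = 1, t_2 = -9, t_3 = -69. This suggests t_r = -2·6^(r - 1) + 3.
For the base case r = 1: the formula gives 1 = 1 = t_1.
Suppose the result is true for r = m, so t_m = -2·6^(m - 1) + 3.
Then t_{m+1} = 6·t_m - 15 = 6·(-2·6^(m - 1) + 3) - 15 = -2·6^m + 3 = -2·6^((m+1) - 1) + 3,
which is the claimed formula at r = m+1.
By induction, the statement is established for all r ≥ 1.

t_r = -2·6^(r - 1) + 3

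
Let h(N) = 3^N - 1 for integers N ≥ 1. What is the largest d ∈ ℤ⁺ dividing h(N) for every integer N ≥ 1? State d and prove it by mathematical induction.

d = 2

Computing the first values: h(1) = 2 and h(2) = 8; gcd(2, 8) = 2, so d ≤ 2.
We prove 2 | 3^N - 1 for all N ≥ 1 by induction on N.
Base case (N = 1): h(1) = 2 = 2·(1), so 2 | h(1).
For the inductive step, assume it holds for an arbitrary m ≥ 1, i.e. 2 | h(m). Then
3^{m+1} − 1^{m+1} = 3·3^m − 1·1^m = 3·(3^m − 1^m) + (2)·1^m. The first term is divisible by 2 by the inductive hypothesis, and the second term (2)·1^m is divisible by 2 since 2 | 2. Hence 2 | h(m+1).
By induction, the statement is established for all N ≥ 1.
Therefore the largest such d is 2.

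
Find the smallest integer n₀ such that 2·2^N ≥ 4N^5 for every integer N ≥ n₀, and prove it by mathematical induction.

At N = 23: 16777216 < 25745372, so the inequality fails and n₀ ≥ 24. We prove 2·2^N ≥ 4N^5 for all N ≥ 24.
When N = 24: 2·2^N = 33554432 and 4N^5 = 31850496, so 33554432 ≥ 31850496.
Inductive step: suppose the statement holds for some m ≥ 24, so 2·2^m ≥ 4m^5.
Then 2·2^(m + 1) = 2·(2·2^m) ≥ 2·(4m^5).
Also, for m ≥ 24 we have 2·(4m^5) ≥ 4(m+1)^5, since 2 ≥ (1 + 1/m)^5 for all m ≥ 24.
Combining, 2·2^(m + 1) ≥ 4(m+1)^5.
By induction, the statement is established for all N ≥ 24.
Hence the smallest such n₀ is 24.

n₀ = 24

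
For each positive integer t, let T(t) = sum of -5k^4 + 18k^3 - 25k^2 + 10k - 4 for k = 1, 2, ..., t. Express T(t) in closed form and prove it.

T(t) = -t(t^4 - 2t^3 + t^2 + 3t + 3)

We claim T(t) = -t(t^4 - 2t^3 + t^2 + 3t + 3) for all t ≥ 1.
Base step (t = 1): T(1) = -6, and the closed form gives -6. They agree.
Suppose the result is true for t = k, so T(k) = k(-k^4 + 2k^3 - k^2 - 3k - 3).
Then T(k+1) = T(k) + (-5k^4 - 2k^3 - k^2 - 6k - 6) = (k(-k^4 + 2k^3 - k^2 - 3k - 3)) + (-5k^4 - 2k^3 - k^2 - 6k - 6).
Simplifying, T(k+1) = -(k + 1)(k^4 + 2k^3 + k^2 + 3k + 6) = -(k+1)((k+1)^4 - 2(k+1)^3 + (k+1)^2 + 3(k+1) + 3),
which is the closed form with t = k+1.
Hence, by induction on t, the claim holds for every t ≥ 1.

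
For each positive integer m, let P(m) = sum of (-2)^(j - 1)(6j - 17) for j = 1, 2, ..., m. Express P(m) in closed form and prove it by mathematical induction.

We claim P(m) = (-2)^m(-2m + 5) - 5 for all m ≥ 1.
Base step (m = 1): P(1) = -11, and the closed form gives -11. They agree.
Suppose the result is true for m = j, so P(j) = (-2)^j(-2j + 5) - 5.
Then P(j+1) = P(j) + ((-2)^j(6j - 11)) = ((-2)^j(-2j + 5) - 5) + ((-2)^j(6j - 11)).
Simplifying, P(j+1) = 4(-2)^j·j - 6(-2)^j - 5 = (-2)^(j+1)(-2(j+1) + 5) - 5,
which is the closed form with m = j+1.
Hence, by induction on m, the claim holds for every m ≥ 1.

P(m) = (-2)^m(-2m + 5) - 5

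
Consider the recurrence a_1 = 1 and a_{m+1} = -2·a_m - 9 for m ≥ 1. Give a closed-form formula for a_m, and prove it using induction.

a_m = (-2)^(m + 1) - 3

Computing the first terms: a_1 = 1, a_2 = -11, a_3 = 13. This suggests a_m = (-2)^(m + 1) - 3.
Base step (m = 1): the formula gives 1 = 1 = a_1.
Inductive step: suppose the statement holds for some i ≥ 1, so a_i = (-2)^(i + 1) - 3.
Then a_{i+1} = -2·a_i - 9 = -2·((-2)^(i + 1) - 3) - 9 = (-2)^(i + 2) - 3 = (-2)^((i+1) + 1) - 3,
which is the claimed formula at m = i+1.
By induction, the statement is established for all m ≥ 1.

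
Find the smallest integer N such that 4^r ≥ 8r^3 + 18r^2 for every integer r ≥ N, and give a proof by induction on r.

At r = 5: 1024 < 1450, so the inequality fails and N ≥ 6. We prove 4^r ≥ 8r^3 + 18r^2 for all r ≥ 6.
Base case (r = 6): 4^r = 4096 and 8r^3 + 18r^2 = 2376, so 4096 ≥ 2376.
Inductive step: assume the claim holds for r = m, so 4^m ≥ 8m^3 + 18m^2.
Then 4^(m + 1) = 4·(4^m) ≥ 4·(8m^3 + 18m^2).
Also, for m ≥ 6 we have 4·(8m^3 + 18m^2) ≥ 8(m+1)^3 + 18(m+1)^2, since 4·(8m^3 + 18m^2) − (8(m+1)^3 + 18(m+1)^2) = 24m^3 + 30m^2 - 60m - 26, which is nonnegative for all m ≥ 6.
Combining, 4^(m + 1) ≥ 8(m+1)^3 + 18(m+1)^2.
By induction, the statement is established for all r ≥ 6.
Hence the smallest such N is 6.

N = 6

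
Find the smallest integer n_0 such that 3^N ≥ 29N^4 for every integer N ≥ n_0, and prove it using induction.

n_0 = 13

At N = 12: 531441 < 601344, so the inequality fails and n_0 ≥ 13. We prove 3^N ≥ 29N^4 for all N ≥ 13.
Base step (N = 13): 3^N = 1594323 and 29N^4 = 828269, so 1594323 ≥ 828269.
Inductive step: assume the claim holds for N = m, so 3^m ≥ 29m^4.
Then 3^(m + 1) = 3·(3^m) ≥ 3·(29m^4).
Also, for m ≥ 13 we have 3·(29m^4) ≥ 29(m+1)^4, since 3 ≥ (1 + 1/m)^4 for all m ≥ 13.
Combining, 3^(m + 1) ≥ 29(m+1)^4.
By induction, the statement is established for all N ≥ 13.
Hence the smallest such n_0 is 13.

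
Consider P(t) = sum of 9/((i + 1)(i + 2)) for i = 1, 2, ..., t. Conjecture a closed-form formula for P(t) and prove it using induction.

P(t) = 9t/(2(t + 2))

We claim P(t) = 9t/(2(t + 2)) for all t ≥ 1.
Base case (t = 1): P(1) = 3/2, and the closed form gives 3/2. They agree.
For the inductive step, assume it holds for an arbitrary i ≥ 1, so P(i) = 9i/(2(i + 2)).
Then P(i+1) = P(i) + (9/((i + 2)(i + 3))) = (9i/(2(i + 2))) + (9/((i + 2)(i + 3))).
Simplifying, P(i+1) = 9(i + 1)/(2(i + 3)) = 9(i+1)/(2((i+1) + 2)),
which is the closed form with t = i+1.
This completes the induction.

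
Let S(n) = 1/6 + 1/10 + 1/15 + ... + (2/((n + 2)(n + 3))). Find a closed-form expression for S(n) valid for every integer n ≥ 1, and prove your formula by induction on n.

S(n) = 2n/(3(n + 3))

We claim S(n) = 2n/(3(n + 3)) for all n ≥ 1.
Base step (n = 1): S(1) = 1/6, and the closed form gives 1/6. They agree.
Inductive step: suppose the statement holds for some r ≥ 1, so S(r) = 2r/(3(r + 3)).
Then S(r+1) = S(r) + (2/((r + 3)(r + 4))) = (2r/(3(r + 3))) + (2/((r + 3)(r + 4))).
Simplifying, S(r+1) = 2(r + 1)/(3(r + 4)) = 2(r+1)/(3((r+1) + 3)),
which is the closed form with n = r+1.
Hence, by induction on n, the claim holds for every n ≥ 1.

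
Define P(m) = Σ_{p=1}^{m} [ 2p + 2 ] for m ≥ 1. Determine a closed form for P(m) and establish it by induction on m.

We claim P(m) = m(m + 3) for all m ≥ 1.
When m = 1: P(1) = 4, and the closed form gives 4. They agree.
For the inductive step, assume it holds for an arbitrary p ≥ 1, so P(p) = p(p + 3).
Then P(p+1) = P(p) + (2p + 4) = (p(p + 3)) + (2p + 4).
Simplifying, P(p+1) = (p + 1)(p + 4) = (p+1)((p+1) + 3),
which is the closed form with m = p+1.
By induction, the statement is established for all m ≥ 1.

P(m) = m(m + 3)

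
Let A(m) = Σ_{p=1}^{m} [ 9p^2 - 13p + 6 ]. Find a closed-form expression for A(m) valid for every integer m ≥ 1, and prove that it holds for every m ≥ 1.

We claim A(m) = m(3m^2 - 2m + 1) for all m ≥ 1.
For the base case m = 1: A(1) = 2, and the closed form gives 2. They agree.
Inductive step: suppose the statement holds for some p ≥ 1, so A(p) = p(3p^2 - 2p + 1).
Then A(p+1) = A(p) + (9p^2 + 5p + 2) = (p(3p^2 - 2p + 1)) + (9p^2 + 5p + 2).
Simplifying, A(p+1) = (p + 1)(3p^2 + 4p + 2) = (p+1)(3(p+1)^2 - 2(p+1) + 1),
which is the closed form with m = p+1.
By induction, the statement is established for all m ≥ 1.

A(m) = m(3m^2 - 2m + 1)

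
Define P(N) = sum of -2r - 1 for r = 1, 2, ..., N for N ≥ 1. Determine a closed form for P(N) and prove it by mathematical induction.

P(N) = -N(N + 2)

We claim P(N) = -N(N + 2) for all N ≥ 1.
When N = 1: P(1) = -3, and the closed form gives -3. They agree.
Inductive step: suppose the statement holds for some r ≥ 1, so P(r) = r(-r - 2).
Then P(r+1) = P(r) + (-2r - 3) = (r(-r - 2)) + (-2r - 3).
Simplifying, P(r+1) = -(r + 1)(r + 3) = -(r+1)((r+1) + 2),
which is the closed form with N = r+1.
By the principle of mathematical induction, the result holds for all N ≥ 1.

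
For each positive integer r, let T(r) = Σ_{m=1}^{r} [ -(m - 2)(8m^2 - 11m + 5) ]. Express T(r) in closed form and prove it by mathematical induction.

T(r) = -r(2r^3 - 5r^2 + 2r - 1)

We claim T(r) = -r(2r^3 - 5r^2 + 2r - 1) for all r ≥ 1.
Base step (r = 1): T(1) = 2, and the closed form gives 2. They agree.
Inductive step: assume the claim holds for r = m, so T(m) = m(-2m^3 + 5m^2 - 2m + 1).
Then T(m+1) = T(m) + ((m - 1)(11m - 8(m + 1)^2 + 6)) = (m(-2m^3 + 5m^2 - 2m + 1)) + ((m - 1)(11m - 8(m + 1)^2 + 6)).
Simplifying, T(m+1) = -(m + 1)(2m^3 + m^2 - 2m - 2) = -(m+1)(2(m+1)^3 - 5(m+1)^2 + 2(m+1) - 1),
which is the closed form with r = m+1.
By the principle of mathematical induction, the result holds for all r ≥ 1.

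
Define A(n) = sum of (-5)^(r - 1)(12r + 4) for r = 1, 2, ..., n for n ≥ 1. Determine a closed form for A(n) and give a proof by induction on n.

We claim A(n) = -(-5)^n(2n + 1) + 1 for all n ≥ 1.
For the base case n = 1: A(1) = 16, and the closed form gives 16. They agree.
Suppose the result is true for n = r, so A(r) = -(-5)^r(2r + 1) + 1.
Then A(r+1) = A(r) + ((-5)^r(12r + 16)) = (-(-5)^r(2r + 1) + 1) + ((-5)^r(12r + 16)).
Simplifying, A(r+1) = 10(-5)^r·r + 15(-5)^r + 1 = -(-5)^(r+1)(2(r+1) + 1) + 1,
which is the closed form with n = r+1.
By induction, the statement is established for all n ≥ 1.

A(n) = -(-5)^n(2n + 1) + 1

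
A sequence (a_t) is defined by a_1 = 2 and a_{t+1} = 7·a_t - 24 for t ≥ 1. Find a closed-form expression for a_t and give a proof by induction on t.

a_t = -2·7^(t - 1) + 4

Computing the first terms: a_1 = 2, a_2 = -10, a_3 = -94. This suggests a_t = -2·7^(t - 1) + 4.
For the base case t = 1: the formula gives 2 = 2 = a_1.
Suppose the result is true for t = p, so a_p = -2·7^(p - 1) + 4.
Then a_{p+1} = 7·a_p - 24 = 7·(-2·7^(p - 1) + 4) - 24 = -2·7^p + 4 = -2·7^((p+1) - 1) + 4,
which is the claimed formula at t = p+1.
By induction, the statement is established for all t ≥ 1.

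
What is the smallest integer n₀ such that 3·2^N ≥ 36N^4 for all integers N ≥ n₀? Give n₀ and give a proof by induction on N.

At N = 21: 6291456 < 7001316, so the inequality fails and n₀ ≥ 22. We prove 3·2^N ≥ 36N^4 for all N ≥ 22.
For the base case N = 22: 3·2^N = 12582912 and 36N^4 = 8433216, so 12582912 ≥ 8433216.
Suppose the result is true for N = p, so 3·2^p ≥ 36p^4.
Then 3·2^(p + 1) = 2·(3·2^p) ≥ 2·(36p^4).
Also, for p ≥ 22 we have 2·(36p^4) ≥ 36(p+1)^4, since 2 ≥ (1 + 1/p)^4 for all p ≥ 22.
Combining, 3·2^(p + 1) ≥ 36(p+1)^4.
By the principle of mathematical induction, the result holds for all N ≥ 22.
Hence the smallest such n₀ is 22.

n₀ = 22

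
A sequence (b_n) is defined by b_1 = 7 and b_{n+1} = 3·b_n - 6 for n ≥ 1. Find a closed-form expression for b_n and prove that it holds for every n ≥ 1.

b_n = 4·3^(n - 1) + 3

Computing the first terms: b_1 = 7, b_2 = 15, b_3 = 39. This suggests b_n = 4·3^(n - 1) + 3.
Base step (n = 1): the formula gives 7 = 7 = b_1.
For the inductive step, assume it holds for an arbitrary i ≥ 1, so b_i = 4·3^(i - 1) + 3.
Then b_{i+1} = 3·b_i - 6 = 3·(4·3^(i - 1) + 3) - 6 = 4·3^i + 3 = 4·3^((i+1) - 1) + 3,
which is the claimed formula at n = i+1.
Hence, by induction on n, the claim holds for every n ≥ 1.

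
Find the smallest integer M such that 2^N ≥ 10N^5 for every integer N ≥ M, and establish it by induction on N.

M = 28

At N = 27: 134217728 < 143489070, so the inequality fails and M ≥ 28. We prove 2^N ≥ 10N^5 for all N ≥ 28.
When N = 28: 2^N = 268435456 and 10N^5 = 172103680, so 268435456 ≥ 172103680.
For the inductive step, assume it holds for an arbitrary k ≥ 28, so 2^k ≥ 10k^5.
Then 2^(k + 1) = 2·(2^k) ≥ 2·(10k^5).
Also, for k ≥ 28 we have 2·(10k^5) ≥ 10(k+1)^5, since 2 ≥ (1 + 1/k)^5 for all k ≥ 28.
Combining, 2^(k + 1) ≥ 10(k+1)^5.
This completes the induction.
Hence the smallest such M is 28.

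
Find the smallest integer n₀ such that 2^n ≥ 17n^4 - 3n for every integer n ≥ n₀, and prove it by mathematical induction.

At n = 21: 2097152 < 3306114, so the inequality fails and n₀ ≥ 22. We prove 2^n ≥ 17n^4 - 3n for all n ≥ 22.
For the base case n = 22: 2^n = 4194304 and 17n^4 - 3n = 3982286, so 4194304 ≥ 3982286.
For the inductive step, assume it holds for an arbitrary m ≥ 22, so 2^m ≥ 17m^4 - 3m.
Then 2^(m + 1) = 2·(2^m) ≥ 2·(17m^4 - 3m).
Also, for m ≥ 22 we have 2·(17m^4 - 3m) ≥ 17(m+1)^4 - 3(m+1), since 2·(17m^4 - 3m) − (17(m+1)^4 - 3(m+1)) = 17m^4 - 68m^3 - 102m^2 - 71m - 14, which is nonnegative for all m ≥ 22.
Combining, 2^(m + 1) ≥ 17(m+1)^4 - 3(m+1).
By the principle of mathematical induction, the result holds for all n ≥ 22.
Hence the smallest such n₀ is 22.

n₀ = 22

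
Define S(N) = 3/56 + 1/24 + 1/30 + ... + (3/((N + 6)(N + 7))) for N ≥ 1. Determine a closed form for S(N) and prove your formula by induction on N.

We claim S(N) = 3N/(7(N + 7)) for all N ≥ 1.
When N = 1: S(1) = 3/56, and the closed form gives 3/56. They agree.
Inductive step: assume the claim holds for N = r, so S(r) = 3r/(7(r + 7)).
Then S(r+1) = S(r) + (3/((r + 7)(r + 8))) = (3r/(7(r + 7))) + (3/((r + 7)(r + 8))).
Simplifying, S(r+1) = 3(r + 1)/(7(r + 8)) = 3(r+1)/(7((r+1) + 7)),
which is the closed form with N = r+1.
This completes the induction.

S(N) = 3N/(7(N + 7))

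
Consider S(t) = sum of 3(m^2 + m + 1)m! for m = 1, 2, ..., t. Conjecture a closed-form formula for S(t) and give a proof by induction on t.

S(t) = (3t + 3)(t + 1)! - 3

We claim S(t) = (3t + 3)(t + 1)! - 3 for all t ≥ 1.
When t = 1: S(1) = 9, and the closed form gives 9. They agree.
Inductive step: assume the claim holds for t = m, so S(m) = (3m + 3)(m + 1)! - 3.
Then S(m+1) = S(m) + (3(m^2 + 3m + 3)(m + 1)!) = ((3m + 3)(m + 1)! - 3) + (3(m^2 + 3m + 3)(m + 1)!).
Simplifying, S(m+1) = (3(m+1) + 3)((m+1) + 1)! - 3,
which is the closed form with t = m+1.
By induction, the statement is established for all t ≥ 1.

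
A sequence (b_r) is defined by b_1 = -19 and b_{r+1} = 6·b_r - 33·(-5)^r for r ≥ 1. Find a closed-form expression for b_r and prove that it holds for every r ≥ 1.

Computing the first terms: b_1 = -19, b_2 = 51, b_3 = -519. This suggests b_r = 3(-5)^r - 4·6^(r - 1).
Base case (r = 1): the formula gives -19 = -19 = b_1.
Suppose the result is true for r = j, so b_j = 3(-5)^j - 4·6^(j - 1).
Then b_{j+1} = 6·b_j - 33·(-5)^j = 6·(3(-5)^j - 4·6^(j - 1)) - 33·(-5)^j = 3(-5)^(j + 1) - 4·6^j = 3(-5)^(j+1) - 4·6^((j+1) - 1),
which is the claimed formula at r = j+1.
By induction, the statement is established for all r ≥ 1.

b_r = 3(-5)^r - 4·6^(r - 1)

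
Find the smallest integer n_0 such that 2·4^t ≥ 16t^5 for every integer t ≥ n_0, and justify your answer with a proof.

n_0 = 10

At t = 9: 524288 < 944784, so the inequality fails and n_0 ≥ 10. We prove 2·4^t ≥ 16t^5 for all t ≥ 10.
Base case (t = 10): 2·4^t = 2097152 and 16t^5 = 1600000, so 2097152 ≥ 1600000.
Inductive step: assume the claim holds for t = i, so 2·4^i ≥ 16i^5.
Then 2·4^(i + 1) = 4·(2·4^i) ≥ 4·(16i^5).
Also, for i ≥ 10 we have 4·(16i^5) ≥ 16(i+1)^5, since 4 ≥ (1 + 1/i)^5 for all i ≥ 10.
Combining, 2·4^(i + 1) ≥ 16(i+1)^5.
By the principle of mathematical induction, the result holds for all t ≥ 10.
Hence the smallest such n_0 is 10.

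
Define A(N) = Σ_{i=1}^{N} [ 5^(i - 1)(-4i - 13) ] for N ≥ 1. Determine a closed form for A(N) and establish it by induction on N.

We claim A(N) = -5^N(N + 3) + 3 for all N ≥ 1.
Base step (N = 1): A(1) = -17, and the closed form gives -17. They agree.
Inductive step: assume the claim holds for N = i, so A(i) = -5^i(i + 3) + 3.
Then A(i+1) = A(i) + (5^i(-4i - 17)) = (-5^i(i + 3) + 3) + (5^i(-4i - 17)).
Simplifying, A(i+1) = -5·5^i·i - 20·5^i + 3 = -5^(i+1)((i+1) + 3) + 3,
which is the closed form with N = i+1.
Hence, by induction on N, the claim holds for every N ≥ 1.

A(N) = -5^N(N + 3) + 3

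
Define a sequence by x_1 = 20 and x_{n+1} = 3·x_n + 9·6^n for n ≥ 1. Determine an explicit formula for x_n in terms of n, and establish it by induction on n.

Computing the first terms: x_1 = 20, x_2 = 114, x_3 = 666. This suggests x_n = 2·3^(n - 1) + 3·6^n.
When n = 1: the formula gives 20 = 20 = x_1.
Inductive step: suppose the statement holds for some p ≥ 1, so x_p = 2·3^(p - 1) + 3·6^p.
Then x_{p+1} = 3·x_p + 9·6^p = 3·(2·3^(p - 1) + 3·6^p) + 9·6^p = 2·3^p + 3·6^(p + 1) = 2·3^((p+1) - 1) + 3·6^(p+1),
which is the claimed formula at n = p+1.
By induction, the statement is established for all n ≥ 1.

x_n = 2·3^(n - 1) + 3·6^n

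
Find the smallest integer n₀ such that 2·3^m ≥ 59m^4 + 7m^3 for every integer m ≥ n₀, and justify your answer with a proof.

At m = 12: 1062882 < 1235520, so the inequality fails and n₀ ≥ 13. We prove 2·3^m ≥ 59m^4 + 7m^3 for all m ≥ 13.
Base step (m = 13): 2·3^m = 3188646 and 59m^4 + 7m^3 = 1700478, so 3188646 ≥ 1700478.
Inductive step: suppose the statement holds for some k ≥ 13, so 2·3^k ≥ 59k^4 + 7k^3.
Then 2·3^(k + 1) = 3·(2·3^k) ≥ 3·(59k^4 + 7k^3).
Also, for k ≥ 13 we have 3·(59k^4 + 7k^3) ≥ 59(k+1)^4 + 7(k+1)^3, since 3·(59k^4 + 7k^3) − (59(k+1)^4 + 7(k+1)^3) = 118k^4 - 222k^3 - 375k^2 - 257k - 66, which is nonnegative for all k ≥ 13.
Combining, 2·3^(k + 1) ≥ 59(k+1)^4 + 7(k+1)^3.
Hence, by induction on m, the claim holds for every m ≥ 13.
Hence the smallest such n₀ is 13.

n₀ = 13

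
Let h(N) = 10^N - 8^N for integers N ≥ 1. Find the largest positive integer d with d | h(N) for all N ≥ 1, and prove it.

d = 2

Computing the first values: h(1) = 2 and h(2) = 36; gcd(2, 36) = 2, so d ≤ 2.
We prove 2 | 10^N - 8^N for all N ≥ 1 by induction on N.
When N = 1: h(1) = 2 = 2·(1), so 2 | h(1).
For the inductive step, assume it holds for an arbitrary p ≥ 1, i.e. 2 | h(p). Then
10^{p+1} − 8^{p+1} = 10·10^p − 8·8^p = 10·(10^p − 8^p) + (2)·8^p. The first term is divisible by 2 by the inductive hypothesis, and the second term (2)·8^p is divisible by 2 since 2 | 2. Hence 2 | h(p+1).
This completes the induction.
Therefore the largest such d is 2.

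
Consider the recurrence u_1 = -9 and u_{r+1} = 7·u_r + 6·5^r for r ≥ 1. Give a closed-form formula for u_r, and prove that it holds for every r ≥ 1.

Computing the first terms: u_1 = -9, u_2 = -33, u_3 = -81. This suggests u_r = -3·5^r + 6·7^(r - 1).
For the base case r = 1: the formula gives -9 = -9 = u_1.
Suppose the result is true for r = p, so u_p = -3·5^p + 6·7^(p - 1).
Then u_{p+1} = 7·u_p + 6·5^p = 7·(-3·5^p + 6·7^(p - 1)) + 6·5^p = -3·5^(p + 1) + 6·7^p = -3·5^(p+1) + 6·7^((p+1) - 1),
which is the claimed formula at r = p+1.
By induction, the statement is established for all r ≥ 1.

u_r = -3·5^r + 6·7^(r - 1)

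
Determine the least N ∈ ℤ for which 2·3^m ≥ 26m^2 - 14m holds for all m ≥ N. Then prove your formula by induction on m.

N = 6

At m = 5: 486 < 580, so the inequality fails and N ≥ 6. We prove 2·3^m ≥ 26m^2 - 14m for all m ≥ 6.
Base case (m = 6): 2·3^m = 1458 and 26m^2 - 14m = 852, so 1458 ≥ 852.
Suppose the result is true for m = p, so 2·3^p ≥ 26p^2 - 14p.
Then 2·3^(p + 1) = 3·(2·3^p) ≥ 3·(26p^2 - 14p).
Also, for p ≥ 6 we have 3·(26p^2 - 14p) ≥ 26(p+1)^2 - 14(p+1), since 3·(26p^2 - 14p) − (26(p+1)^2 - 14(p+1)) = 52p^2 - 80p - 12, which is nonnegative for all p ≥ 6.
Combining, 2·3^(p + 1) ≥ 26(p+1)^2 - 14(p+1).
By induction, the statement is established for all m ≥ 6.
Hence the smallest such N is 6.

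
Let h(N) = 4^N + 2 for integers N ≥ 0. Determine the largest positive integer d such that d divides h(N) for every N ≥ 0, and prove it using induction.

d = 3

Computing the first values: h(0) = 3 and h(1) = 6; gcd(3, 6) = 3, so d ≤ 3.
We prove 3 | 4^N + 2 for all N ≥ 0 by induction on N.
Base step (N = 0): h(0) = 3 = 3·(1), so 3 | h(0).
For the inductive step, assume it holds for an arbitrary m ≥ 0, i.e. 3 | h(m). Then
h(m+1) = 4^(m+1) + 2 = 4·(4^m + 2) - 6 = 4·h(m) - 6. The first term is divisible by 3 by the inductive hypothesis, and -6 is divisible by 3. Hence 3 | h(m+1).
This completes the induction.
Therefore the largest such d is 3.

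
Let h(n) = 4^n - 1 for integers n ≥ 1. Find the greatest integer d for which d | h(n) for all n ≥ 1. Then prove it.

Computing the first values: h(1) = 3 and h(2) = 15; gcd(3, 15) = 3, so d ≤ 3.
We prove 3 | 4^n - 1 for all n ≥ 1 by induction on n.
When n = 1: h(1) = 3 = 3·(1), so 3 | h(1).
Inductive step: assume the claim holds for n = r, i.e. 3 | h(r). Then
4^{r+1} − 1^{r+1} = 4·4^r − 1·1^r = 4·(4^r − 1^r) + (3)·1^r. The first term is divisible by 3 by the inductive hypothesis, and the second term (3)·1^r is divisible by 3 since 3 | 3. Hence 3 | h(r+1).
By induction, the statement is established for all n ≥ 1.
Therefore the largest such d is 3.

d = 3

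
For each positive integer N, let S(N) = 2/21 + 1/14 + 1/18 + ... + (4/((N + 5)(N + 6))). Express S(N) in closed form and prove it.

We claim S(N) = 2N/(3(N + 6)) for all N ≥ 1.
Base step (N = 1): S(1) = 2/21, and the closed form gives 2/21. They agree.
Suppose the result is true for N = i, so S(i) = 2i/(3(i + 6)).
Then S(i+1) = S(i) + (4/((i + 6)(i + 7))) = (2i/(3(i + 6))) + (4/((i + 6)(i + 7))).
Simplifying, S(i+1) = 2(i + 1)/(3(i + 7)) = 2(i+1)/(3((i+1) + 6)),
which is the closed form with N = i+1.
This completes the induction.

S(N) = 2N/(3(N + 6))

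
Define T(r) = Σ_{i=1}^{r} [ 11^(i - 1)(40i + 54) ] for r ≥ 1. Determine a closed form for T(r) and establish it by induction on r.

T(r) = 11^r(4r + 5) - 5

We claim T(r) = 11^r(4r + 5) - 5 for all r ≥ 1.
Base step (r = 1): T(1) = 94, and the closed form gives 94. They agree.
Inductive step: suppose the statement holds for some i ≥ 1, so T(i) = 11^i(4i + 5) - 5.
Then T(i+1) = T(i) + (11^i(40i + 94)) = (11^i(4i + 5) - 5) + (11^i(40i + 94)).
Simplifying, T(i+1) = 44·11^i·i + 99·11^i - 5 = 11^(i+1)(4(i+1) + 5) - 5,
which is the closed form with r = i+1.
This completes the induction.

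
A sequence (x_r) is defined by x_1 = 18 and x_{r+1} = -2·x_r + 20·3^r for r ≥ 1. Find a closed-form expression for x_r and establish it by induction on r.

Computing the first terms: x_1 = 18, x_2 = 24, x_3 = 132. This suggests x_r = -3(-2)^r + 4·3^r.
Base step (r = 1): the formula gives 18 = 18 = x_1.
Suppose the result is true for r = i, so x_i = -3(-2)^i + 4·3^i.
Then x_{i+1} = -2·x_i + 20·3^i = -2·(-3(-2)^i + 4·3^i) + 20·3^i = -3(-2)^(i + 1) + 4·3^(i + 1),
which is the claimed formula at r = i+1.
Hence, by induction on r, the claim holds for every r ≥ 1.

x_r = -3(-2)^r + 4·3^r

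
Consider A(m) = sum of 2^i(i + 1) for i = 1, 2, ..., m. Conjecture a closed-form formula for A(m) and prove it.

We claim A(m) = 2^(m + 1)m for all m ≥ 1.
For the base case m = 1: A(1) = 4, and the closed form gives 4. They agree.
Inductive step: assume the claim holds for m = i, so A(i) = 2^(i + 1)i.
Then A(i+1) = A(i) + (2^(i + 1)(i + 2)) = (2^(i + 1)i) + (2^(i + 1)(i + 2)).
Simplifying, A(i+1) = 2^(i + 2)(i + 1) = 2^((i+1) + 1)(i+1),
which is the closed form with m = i+1.
By induction, the statement is established for all m ≥ 1.

A(m) = 2^(m + 1)m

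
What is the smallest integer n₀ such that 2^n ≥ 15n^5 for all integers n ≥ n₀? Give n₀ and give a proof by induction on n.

n₀ = 28

At n = 27: 134217728 < 215233605, so the inequality fails and n₀ ≥ 28. We prove 2^n ≥ 15n^5 for all n ≥ 28.
When n = 28: 2^n = 268435456 and 15n^5 = 258155520, so 268435456 ≥ 258155520.
Inductive step: suppose the statement holds for some k ≥ 28, so 2^k ≥ 15k^5.
Then 2^(k + 1) = 2·(2^k) ≥ 2·(15k^5).
Also, for k ≥ 28 we have 2·(15k^5) ≥ 15(k+1)^5, since 2 ≥ (1 + 1/k)^5 for all k ≥ 28.
Combining, 2^(k + 1) ≥ 15(k+1)^5.
By the principle of mathematical induction, the result holds for all n ≥ 28.
Hence the smallest such n₀ is 28.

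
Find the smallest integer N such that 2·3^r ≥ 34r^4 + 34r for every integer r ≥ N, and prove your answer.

At r = 11: 354294 < 498168, so the inequality fails and N ≥ 12. We prove 2·3^r ≥ 34r^4 + 34r for all r ≥ 12.
Base step (r = 12): 2·3^r = 1062882 and 34r^4 + 34r = 705432, so 1062882 ≥ 705432.
Inductive step: assume the claim holds for r = j, so 2·3^j ≥ 34j^4 + 34j.
Then 2·3^(j + 1) = 3·(2·3^j) ≥ 3·(34j^4 + 34j).
Also, for j ≥ 12 we have 3·(34j^4 + 34j) ≥ 34(j+1)^4 + 34(j+1), since 3·(34j^4 + 34j) − (34(j+1)^4 + 34(j+1)) = 68j^4 - 136j^3 - 204j^2 - 68j - 68, which is nonnegative for all j ≥ 12.
Combining, 2·3^(j + 1) ≥ 34(j+1)^4 + 34(j+1).
By the principle of mathematical induction, the result holds for all r ≥ 12.
Hence the smallest such N is 12.

N = 12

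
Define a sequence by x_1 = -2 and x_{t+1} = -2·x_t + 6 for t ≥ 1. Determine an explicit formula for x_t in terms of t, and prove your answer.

x_t = -(-2)^(t + 1) + 2

Computing the first terms: x_1 = -2, x_2 = 10, x_3 = -14. This suggests x_t = -(-2)^(t + 1) + 2.
Base case (t = 1): the formula gives -2 = -2 = x_1.
Inductive step: suppose the statement holds for some m ≥ 1, so x_m = -(-2)^(m + 1) + 2.
Then x_{m+1} = -2·x_m + 6 = -2·(-(-2)^(m + 1) + 2) + 6 = -(-2)^(m + 2) + 2 = -(-2)^((m+1) + 1) + 2,
which is the claimed formula at t = m+1.
By induction, the statement is established for all t ≥ 1.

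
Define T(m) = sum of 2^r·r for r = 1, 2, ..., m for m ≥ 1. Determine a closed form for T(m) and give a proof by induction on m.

T(m) = 2·2^m(m - 1) + 2

We claim T(m) = 2·2^m(m - 1) + 2 for all m ≥ 1.
Base case (m = 1): T(1) = 2, and the closed form gives 2. They agree.
For the inductive step, assume it holds for an arbitrary r ≥ 1, so T(r) = 2·2^r(r - 1) + 2.
Then T(r+1) = T(r) + (2^(r + 1)(r + 1)) = (2·2^r(r - 1) + 2) + (2^(r + 1)(r + 1)).
Simplifying, T(r+1) = 4·2^r·r + 2 = 2·2^(r+1)((r+1) - 1) + 2,
which is the closed form with m = r+1.
This completes the induction.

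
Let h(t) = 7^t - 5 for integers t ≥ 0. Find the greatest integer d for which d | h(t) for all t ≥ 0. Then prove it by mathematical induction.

Computing the first values: h(0) = -4 and h(1) = 2; gcd(-4, 2) = 2, so d ≤ 2.
We prove 2 | 7^t - 5 for all t ≥ 0 by induction on t.
When t = 0: h(0) = -4 = 2·(-2), so 2 | h(0).
For the inductive step, assume it holds for an arbitrary r ≥ 0, i.e. 2 | h(r). Then
h(r+1) = 7^(r+1) - 5 = 7·(7^r - 5) + 30 = 7·h(r) + 30. The first term is divisible by 2 by the inductive hypothesis, and 30 is divisible by 2. Hence 2 | h(r+1).
By induction, the statement is established for all t ≥ 0.
Therefore the largest such d is 2.

d = 2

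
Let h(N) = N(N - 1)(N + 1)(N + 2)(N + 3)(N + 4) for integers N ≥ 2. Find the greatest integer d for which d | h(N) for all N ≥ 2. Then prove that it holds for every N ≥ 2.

d = 720

Computing the first values: h(2) = 720 and h(3) = 5040; gcd(720, 5040) = 720, so d ≤ 720.
We prove 720 | N(N - 1)(N + 1)(N + 2)(N + 3)(N + 4) for all N ≥ 2 by induction on N.
Base step (N = 2): h(2) = 720 = 720·(1), so 720 | h(2).
Suppose the result is true for N = r, i.e. 720 | h(r). Then
h(r+1) − h(r) = r·(r+1)·(r+2)·(r+3)·(r+4)·(r+5) − (r-1)·r·(r+1)·(r+2)·(r+3)·(r+4) = r·(r+1)·(r+2)·(r+3)·(r+4)·[(r+5) − (r-1)] = 6·r·(r+1)·(r+2)·(r+3)·(r+4). The product of 5 consecutive integers is divisible by (5)! = 120, so h(r+1) − h(r) is divisible by 6·120 = 720. By the inductive hypothesis 720 | h(r), hence 720 | h(r+1).
By induction, the statement is established for all N ≥ 2.
Therefore the largest such d is 720.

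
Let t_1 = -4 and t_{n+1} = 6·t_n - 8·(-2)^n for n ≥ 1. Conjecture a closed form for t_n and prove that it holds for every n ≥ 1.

t_n = (-2)^n - 2·6^(n - 1)

Computing the first terms: t_1 = -4, t_2 = -8, t_3 = -80. This suggests t_n = (-2)^n - 2·6^(n - 1).
When n = 1: the formula gives -4 = -4 = t_1.
For the inductive step, assume it holds for an arbitrary p ≥ 1, so t_p = (-2)^p - 2·6^(p - 1).
Then t_{p+1} = 6·t_p - 8·(-2)^p = 6·((-2)^p - 2·6^(p - 1)) - 8·(-2)^p = (-2)^(p + 1) - 2·6^p = (-2)^(p+1) - 2·6^((p+1) - 1),
which is the claimed formula at n = p+1.
By induction, the statement is established for all n ≥ 1.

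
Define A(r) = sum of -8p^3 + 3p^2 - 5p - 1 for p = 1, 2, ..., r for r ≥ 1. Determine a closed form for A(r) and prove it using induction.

A(r) = -r(2r^3 + 3r^2 + 3r + 3)

We claim A(r) = -r(2r^3 + 3r^2 + 3r + 3) for all r ≥ 1.
Base case (r = 1): A(1) = -11, and the closed form gives -11. They agree.
For the inductive step, assume it holds for an arbitrary p ≥ 1, so A(p) = p(-2p^3 - 3p^2 - 3p - 3).
Then A(p+1) = A(p) + (-8p^3 - 21p^2 - 23p - 11) = (p(-2p^3 - 3p^2 - 3p - 3)) + (-8p^3 - 21p^2 - 23p - 11).
Simplifying, A(p+1) = -(p + 1)(2p^3 + 9p^2 + 15p + 11) = -(p+1)(2(p+1)^3 + 3(p+1)^2 + 3(p+1) + 3),
which is the closed form with r = p+1.
This completes the induction.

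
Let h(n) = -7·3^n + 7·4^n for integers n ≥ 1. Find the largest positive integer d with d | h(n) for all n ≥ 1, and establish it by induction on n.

d = 7

Computing the first values: h(1) = 7 and h(2) = 49; gcd(7, 49) = 7, so d ≤ 7.
We prove 7 | -7·3^n + 7·4^n for all n ≥ 1 by induction on n.
Base case (n = 1): h(1) = 7 = 7·(1), so 7 | h(1).
Inductive step: suppose the statement holds for some r ≥ 1, i.e. 7 | h(r). Then
h(r+1) − 4·h(r) = (-7·3^(r+1) + 7·4^(r+1)) − 4·(-7·3^r + 7·4^r) = (-7)·3^r·(3 − 4) = (7)·3^r. Since 7 | h(r) by the inductive hypothesis, 7 | 4·h(r); and 7 | 7 since 7 = 7·1. Therefore 7 | h(r+1).
This completes the induction.
Therefore the largest such d is 7.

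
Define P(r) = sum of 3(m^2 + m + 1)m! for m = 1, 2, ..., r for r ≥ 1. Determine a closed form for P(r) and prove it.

We claim P(r) = (3r + 3)(r + 1)! - 3 for all r ≥ 1.
Base case (r = 1): P(1) = 9, and the closed form gives 9. They agree.
Suppose the result is true for r = m, so P(m) = (3m + 3)(m + 1)! - 3.
Then P(m+1) = P(m) + (3(m^2 + 3m + 3)(m + 1)!) = ((3m + 3)(m + 1)! - 3) + (3(m^2 + 3m + 3)(m + 1)!).
Simplifying, P(m+1) = (3(m+1) + 3)((m+1) + 1)! - 3,
which is the closed form with r = m+1.
Hence, by induction on r, the claim holds for every r ≥ 1.

P(r) = (3r + 3)(r + 1)! - 3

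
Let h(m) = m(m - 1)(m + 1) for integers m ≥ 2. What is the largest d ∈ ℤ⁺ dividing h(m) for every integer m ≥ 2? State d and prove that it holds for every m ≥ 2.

d = 6

Computing the first values: h(2) = 6 and h(3) = 24; gcd(6, 24) = 6, so d ≤ 6.
We prove 6 | m(m - 1)(m + 1) for all m ≥ 2 by induction on m.
Base case (m = 2): h(2) = 6 = 6·(1), so 6 | h(2).
Suppose the result is true for m = p, i.e. 6 | h(p). Then
h(p+1) − h(p) = p·(p+1)·(p+2) − (p-1)·p·(p+1) = p·(p+1)·[(p+2) − (p-1)] = 3·p·(p+1). The product of 2 consecutive integers is divisible by (2)! = 2, so h(p+1) − h(p) is divisible by 3·2 = 6. By the inductive hypothesis 6 | h(p), hence 6 | h(p+1).
By the principle of mathematical induction, the result holds for all m ≥ 2.
Therefore the largest such d is 6.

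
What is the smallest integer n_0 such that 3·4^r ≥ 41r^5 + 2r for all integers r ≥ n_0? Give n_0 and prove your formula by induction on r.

At r = 10: 3145728 < 4100020, so the inequality fails and n_0 ≥ 11. We prove 3·4^r ≥ 41r^5 + 2r for all r ≥ 11.
Base step (r = 11): 3·4^r = 12582912 and 41r^5 + 2r = 6603113, so 12582912 ≥ 6603113.
Suppose the result is true for r = k, so 3·4^k ≥ 41k^5 + 2k.
Then 3·4^(k + 1) = 4·(3·4^k) ≥ 4·(41k^5 + 2k).
Also, for k ≥ 11 we have 4·(41k^5 + 2k) ≥ 41(k+1)^5 + 2(k+1), since 4·(41k^5 + 2k) − (41(k+1)^5 + 2(k+1)) = 123k^5 - 205k^4 - 410k^3 - 410k^2 - 199k - 43, which is nonnegative for all k ≥ 11.
Combining, 3·4^(k + 1) ≥ 41(k+1)^5 + 2(k+1).
By induction, the statement is established for all r ≥ 11.
Hence the smallest such n_0 is 11.

n_0 = 11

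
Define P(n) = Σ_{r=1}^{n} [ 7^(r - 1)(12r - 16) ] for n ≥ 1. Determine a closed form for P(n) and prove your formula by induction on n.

P(n) = 7^n(2n - 3) + 3

We claim P(n) = 7^n(2n - 3) + 3 for all n ≥ 1.
Base step (n = 1): P(1) = -4, and the closed form gives -4. They agree.
For the inductive step, assume it holds for an arbitrary r ≥ 1, so P(r) = 7^r(2r - 3) + 3.
Then P(r+1) = P(r) + (7^r(12r - 4)) = (7^r(2r - 3) + 3) + (7^r(12r - 4)).
Simplifying, P(r+1) = 14·7^r·r - 7·7^r + 3 = 7^(r+1)(2(r+1) - 3) + 3,
which is the closed form with n = r+1.
This completes the induction.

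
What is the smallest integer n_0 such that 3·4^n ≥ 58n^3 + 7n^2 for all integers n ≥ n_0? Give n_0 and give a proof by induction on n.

n_0 = 7

At n = 6: 12288 < 12780, so the inequality fails and n_0 ≥ 7. We prove 3·4^n ≥ 58n^3 + 7n^2 for all n ≥ 7.
Base step (n = 7): 3·4^n = 49152 and 58n^3 + 7n^2 = 20237, so 49152 ≥ 20237.
Inductive step: assume the claim holds for n = k, so 3·4^k ≥ 58k^3 + 7k^2.
Then 3·4^(k + 1) = 4·(3·4^k) ≥ 4·(58k^3 + 7k^2).
Also, for k ≥ 7 we have 4·(58k^3 + 7k^2) ≥ 58(k+1)^3 + 7(k+1)^2, since 4·(58k^3 + 7k^2) − (58(k+1)^3 + 7(k+1)^2) = 174k^3 - 153k^2 - 188k - 65, which is nonnegative for all k ≥ 7.
Combining, 3·4^(k + 1) ≥ 58(k+1)^3 + 7(k+1)^2.
By the principle of mathematical induction, the result holds for all n ≥ 7.
Hence the smallest such n_0 is 7.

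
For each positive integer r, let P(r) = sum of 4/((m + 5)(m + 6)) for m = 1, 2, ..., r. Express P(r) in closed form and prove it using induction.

We claim P(r) = 2r/(3(r + 6)) for all r ≥ 1.
Base step (r = 1): P(1) = 2/21, and the closed form gives 2/21. They agree.
For the inductive step, assume it holds for an arbitrary m ≥ 1, so P(m) = 2m/(3(m + 6)).
Then P(m+1) = P(m) + (4/((m + 6)(m + 7))) = (2m/(3(m + 6))) + (4/((m + 6)(m + 7))).
Simplifying, P(m+1) = 2(m + 1)/(3(m + 7)) = 2(m+1)/(3((m+1) + 6)),
which is the closed form with r = m+1.
By induction, the statement is established for all r ≥ 1.

P(r) = 2r/(3(r + 6))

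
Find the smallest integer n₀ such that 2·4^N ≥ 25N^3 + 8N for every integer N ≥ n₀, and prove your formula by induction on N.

At N = 5: 2048 < 3165, so the inequality fails and n₀ ≥ 6. We prove 2·4^N ≥ 25N^3 + 8N for all N ≥ 6.
Base case (N = 6): 2·4^N = 8192 and 25N^3 + 8N = 5448, so 8192 ≥ 5448.
Inductive step: assume the claim holds for N = i, so 2·4^i ≥ 25i^3 + 8i.
Then 2·4^(i + 1) = 4·(2·4^i) ≥ 4·(25i^3 + 8i).
Also, for i ≥ 6 we have 4·(25i^3 + 8i) ≥ 25(i+1)^3 + 8(i+1), since 4·(25i^3 + 8i) − (25(i+1)^3 + 8(i+1)) = 75i^3 - 75i^2 - 51i - 33, which is nonnegative for all i ≥ 6.
Combining, 2·4^(i + 1) ≥ 25(i+1)^3 + 8(i+1).
This completes the induction.
Hence the smallest such n₀ is 6.

n₀ = 6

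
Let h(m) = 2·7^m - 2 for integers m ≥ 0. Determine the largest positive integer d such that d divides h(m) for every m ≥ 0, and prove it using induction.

Computing the first values: h(0) = 0 and h(1) = 12; gcd(0, 12) = 12, so d ≤ 12.
We prove 12 | 2·7^m - 2 for all m ≥ 0 by induction on m.
For the base case m = 0: h(0) = 0 = 12·(0), so 12 | h(0).
Inductive step: suppose the statement holds for some i ≥ 0, i.e. 12 | h(i). Then
h(i+1) = 2·7^(i+1) - 2 = 7·(2·7^i - 2) + 12 = 7·h(i) + 12. The first term is divisible by 12 by the inductive hypothesis, and 12 is divisible by 12. Hence 12 | h(i+1).
Hence, by induction on m, the claim holds for every m ≥ 0.
Therefore the largest such d is 12.

d = 12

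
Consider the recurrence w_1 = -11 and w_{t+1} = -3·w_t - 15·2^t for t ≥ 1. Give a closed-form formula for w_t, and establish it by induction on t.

w_t = -5(-3)^(t - 1) - 3·2^t

Computing the first terms: w_1 = -11, w_2 = 3, w_3 = -69. This suggests w_t = -5(-3)^(t - 1) - 3·2^t.
For the base case t = 1: the formula gives -11 = -11 = w_1.
Inductive step: assume the claim holds for t = p, so w_p = -5(-3)^(p - 1) - 3·2^p.
Then w_{p+1} = -3·w_p - 15·2^p = -3·(-5(-3)^(p - 1) - 3·2^p) - 15·2^p = -5(-3)^p - 3·2^(p + 1) = -5(-3)^((p+1) - 1) - 3·2^(p+1),
which is the claimed formula at t = p+1.
By the principle of mathematical induction, the result holds for all t ≥ 1.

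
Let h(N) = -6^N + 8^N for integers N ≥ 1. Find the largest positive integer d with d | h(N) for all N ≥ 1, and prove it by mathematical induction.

Computing the first values: h(1) = 2 and h(2) = 28; gcd(2, 28) = 2, so d ≤ 2.
We prove 2 | -6^N + 8^N for all N ≥ 1 by induction on N.
Base step (N = 1): h(1) = 2 = 2·(1), so 2 | h(1).
For the inductive step, assume it holds for an arbitrary k ≥ 1, i.e. 2 | h(k). Then
8^{k+1} − 6^{k+1} = 8·8^k − 6·6^k = 8·(8^k − 6^k) + (2)·6^k. The first term is divisible by 2 by the inductive hypothesis, and the second term (2)·6^k is divisible by 2 since 2 | 2. Hence 2 | h(k+1).
Hence, by induction on N, the claim holds for every N ≥ 1.
Therefore the largest such d is 2.

d = 2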